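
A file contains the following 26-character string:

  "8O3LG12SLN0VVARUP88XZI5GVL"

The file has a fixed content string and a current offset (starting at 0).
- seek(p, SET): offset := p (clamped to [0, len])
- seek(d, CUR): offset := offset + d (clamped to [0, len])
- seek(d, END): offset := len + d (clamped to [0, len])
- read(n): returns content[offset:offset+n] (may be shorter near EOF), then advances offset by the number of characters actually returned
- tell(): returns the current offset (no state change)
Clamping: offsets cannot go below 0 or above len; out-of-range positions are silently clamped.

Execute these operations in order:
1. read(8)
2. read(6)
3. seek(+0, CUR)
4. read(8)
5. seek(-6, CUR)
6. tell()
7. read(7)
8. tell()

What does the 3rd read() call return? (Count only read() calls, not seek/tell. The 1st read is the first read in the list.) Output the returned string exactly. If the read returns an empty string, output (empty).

Answer: RUP88XZI

Derivation:
After 1 (read(8)): returned '8O3LG12S', offset=8
After 2 (read(6)): returned 'LN0VVA', offset=14
After 3 (seek(+0, CUR)): offset=14
After 4 (read(8)): returned 'RUP88XZI', offset=22
After 5 (seek(-6, CUR)): offset=16
After 6 (tell()): offset=16
After 7 (read(7)): returned 'P88XZI5', offset=23
After 8 (tell()): offset=23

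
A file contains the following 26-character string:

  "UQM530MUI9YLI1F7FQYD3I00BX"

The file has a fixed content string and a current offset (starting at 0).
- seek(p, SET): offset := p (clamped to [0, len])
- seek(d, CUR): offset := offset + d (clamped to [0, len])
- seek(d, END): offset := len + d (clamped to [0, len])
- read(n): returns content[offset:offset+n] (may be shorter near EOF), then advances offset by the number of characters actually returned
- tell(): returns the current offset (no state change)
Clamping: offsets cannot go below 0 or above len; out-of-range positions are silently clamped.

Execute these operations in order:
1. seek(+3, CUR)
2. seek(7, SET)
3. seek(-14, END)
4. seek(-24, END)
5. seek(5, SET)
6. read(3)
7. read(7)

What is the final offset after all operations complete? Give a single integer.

After 1 (seek(+3, CUR)): offset=3
After 2 (seek(7, SET)): offset=7
After 3 (seek(-14, END)): offset=12
After 4 (seek(-24, END)): offset=2
After 5 (seek(5, SET)): offset=5
After 6 (read(3)): returned '0MU', offset=8
After 7 (read(7)): returned 'I9YLI1F', offset=15

Answer: 15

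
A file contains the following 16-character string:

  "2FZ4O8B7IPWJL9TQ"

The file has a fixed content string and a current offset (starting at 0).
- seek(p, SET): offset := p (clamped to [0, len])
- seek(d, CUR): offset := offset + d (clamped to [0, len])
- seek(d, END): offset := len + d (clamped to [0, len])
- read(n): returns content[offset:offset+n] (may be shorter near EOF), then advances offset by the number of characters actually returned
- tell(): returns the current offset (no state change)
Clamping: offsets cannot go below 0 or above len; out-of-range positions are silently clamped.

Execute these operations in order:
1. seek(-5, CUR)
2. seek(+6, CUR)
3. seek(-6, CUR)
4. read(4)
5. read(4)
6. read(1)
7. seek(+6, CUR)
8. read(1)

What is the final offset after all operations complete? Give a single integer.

Answer: 16

Derivation:
After 1 (seek(-5, CUR)): offset=0
After 2 (seek(+6, CUR)): offset=6
After 3 (seek(-6, CUR)): offset=0
After 4 (read(4)): returned '2FZ4', offset=4
After 5 (read(4)): returned 'O8B7', offset=8
After 6 (read(1)): returned 'I', offset=9
After 7 (seek(+6, CUR)): offset=15
After 8 (read(1)): returned 'Q', offset=16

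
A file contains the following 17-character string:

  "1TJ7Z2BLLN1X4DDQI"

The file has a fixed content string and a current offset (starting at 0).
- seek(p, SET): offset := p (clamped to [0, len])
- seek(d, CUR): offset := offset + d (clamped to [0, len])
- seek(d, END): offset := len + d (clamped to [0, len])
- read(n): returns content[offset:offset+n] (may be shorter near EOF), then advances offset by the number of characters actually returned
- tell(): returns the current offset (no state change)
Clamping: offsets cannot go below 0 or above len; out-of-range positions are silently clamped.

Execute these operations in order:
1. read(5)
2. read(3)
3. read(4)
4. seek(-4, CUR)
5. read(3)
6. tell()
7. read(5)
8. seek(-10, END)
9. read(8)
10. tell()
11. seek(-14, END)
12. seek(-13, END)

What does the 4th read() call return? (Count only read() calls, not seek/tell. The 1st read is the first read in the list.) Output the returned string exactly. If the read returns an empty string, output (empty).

After 1 (read(5)): returned '1TJ7Z', offset=5
After 2 (read(3)): returned '2BL', offset=8
After 3 (read(4)): returned 'LN1X', offset=12
After 4 (seek(-4, CUR)): offset=8
After 5 (read(3)): returned 'LN1', offset=11
After 6 (tell()): offset=11
After 7 (read(5)): returned 'X4DDQ', offset=16
After 8 (seek(-10, END)): offset=7
After 9 (read(8)): returned 'LLN1X4DD', offset=15
After 10 (tell()): offset=15
After 11 (seek(-14, END)): offset=3
After 12 (seek(-13, END)): offset=4

Answer: LN1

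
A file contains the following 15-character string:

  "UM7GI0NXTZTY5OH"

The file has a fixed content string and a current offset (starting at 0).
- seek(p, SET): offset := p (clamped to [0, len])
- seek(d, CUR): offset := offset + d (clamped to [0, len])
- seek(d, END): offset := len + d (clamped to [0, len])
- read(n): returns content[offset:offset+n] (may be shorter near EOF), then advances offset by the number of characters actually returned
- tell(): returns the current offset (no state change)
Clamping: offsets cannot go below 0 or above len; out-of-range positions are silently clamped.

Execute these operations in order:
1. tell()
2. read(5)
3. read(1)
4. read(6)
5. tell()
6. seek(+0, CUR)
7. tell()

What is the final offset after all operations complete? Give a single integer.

After 1 (tell()): offset=0
After 2 (read(5)): returned 'UM7GI', offset=5
After 3 (read(1)): returned '0', offset=6
After 4 (read(6)): returned 'NXTZTY', offset=12
After 5 (tell()): offset=12
After 6 (seek(+0, CUR)): offset=12
After 7 (tell()): offset=12

Answer: 12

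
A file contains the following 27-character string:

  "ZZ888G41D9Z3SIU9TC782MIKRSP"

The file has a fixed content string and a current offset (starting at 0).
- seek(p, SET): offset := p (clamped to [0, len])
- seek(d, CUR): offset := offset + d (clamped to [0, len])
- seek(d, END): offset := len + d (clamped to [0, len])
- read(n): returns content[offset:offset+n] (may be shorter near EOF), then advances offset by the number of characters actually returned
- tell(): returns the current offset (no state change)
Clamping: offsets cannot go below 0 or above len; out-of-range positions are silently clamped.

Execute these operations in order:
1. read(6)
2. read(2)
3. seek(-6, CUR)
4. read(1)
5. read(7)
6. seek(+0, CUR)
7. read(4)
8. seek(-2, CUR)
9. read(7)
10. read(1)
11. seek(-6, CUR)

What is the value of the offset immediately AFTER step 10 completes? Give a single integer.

After 1 (read(6)): returned 'ZZ888G', offset=6
After 2 (read(2)): returned '41', offset=8
After 3 (seek(-6, CUR)): offset=2
After 4 (read(1)): returned '8', offset=3
After 5 (read(7)): returned '88G41D9', offset=10
After 6 (seek(+0, CUR)): offset=10
After 7 (read(4)): returned 'Z3SI', offset=14
After 8 (seek(-2, CUR)): offset=12
After 9 (read(7)): returned 'SIU9TC7', offset=19
After 10 (read(1)): returned '8', offset=20

Answer: 20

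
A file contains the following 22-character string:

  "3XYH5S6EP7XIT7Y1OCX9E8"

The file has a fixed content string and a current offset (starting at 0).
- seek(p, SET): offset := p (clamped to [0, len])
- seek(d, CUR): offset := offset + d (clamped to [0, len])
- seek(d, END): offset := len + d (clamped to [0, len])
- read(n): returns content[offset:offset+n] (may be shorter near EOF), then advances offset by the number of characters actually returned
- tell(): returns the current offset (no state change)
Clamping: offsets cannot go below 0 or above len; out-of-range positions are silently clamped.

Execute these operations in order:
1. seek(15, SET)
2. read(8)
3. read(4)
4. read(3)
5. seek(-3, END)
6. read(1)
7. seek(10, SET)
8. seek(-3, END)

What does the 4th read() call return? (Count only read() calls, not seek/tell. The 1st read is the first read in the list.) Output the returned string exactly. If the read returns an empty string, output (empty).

After 1 (seek(15, SET)): offset=15
After 2 (read(8)): returned '1OCX9E8', offset=22
After 3 (read(4)): returned '', offset=22
After 4 (read(3)): returned '', offset=22
After 5 (seek(-3, END)): offset=19
After 6 (read(1)): returned '9', offset=20
After 7 (seek(10, SET)): offset=10
After 8 (seek(-3, END)): offset=19

Answer: 9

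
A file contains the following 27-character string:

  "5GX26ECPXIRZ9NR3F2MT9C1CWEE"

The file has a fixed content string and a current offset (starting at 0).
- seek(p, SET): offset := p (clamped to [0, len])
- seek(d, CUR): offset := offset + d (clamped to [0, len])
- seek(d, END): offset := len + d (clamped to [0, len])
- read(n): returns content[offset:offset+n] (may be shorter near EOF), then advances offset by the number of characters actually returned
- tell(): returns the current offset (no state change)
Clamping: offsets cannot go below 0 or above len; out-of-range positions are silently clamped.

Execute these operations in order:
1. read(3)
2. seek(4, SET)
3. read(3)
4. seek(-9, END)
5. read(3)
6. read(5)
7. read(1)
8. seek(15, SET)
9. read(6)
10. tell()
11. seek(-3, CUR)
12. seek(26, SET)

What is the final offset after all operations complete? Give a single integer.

After 1 (read(3)): returned '5GX', offset=3
After 2 (seek(4, SET)): offset=4
After 3 (read(3)): returned '6EC', offset=7
After 4 (seek(-9, END)): offset=18
After 5 (read(3)): returned 'MT9', offset=21
After 6 (read(5)): returned 'C1CWE', offset=26
After 7 (read(1)): returned 'E', offset=27
After 8 (seek(15, SET)): offset=15
After 9 (read(6)): returned '3F2MT9', offset=21
After 10 (tell()): offset=21
After 11 (seek(-3, CUR)): offset=18
After 12 (seek(26, SET)): offset=26

Answer: 26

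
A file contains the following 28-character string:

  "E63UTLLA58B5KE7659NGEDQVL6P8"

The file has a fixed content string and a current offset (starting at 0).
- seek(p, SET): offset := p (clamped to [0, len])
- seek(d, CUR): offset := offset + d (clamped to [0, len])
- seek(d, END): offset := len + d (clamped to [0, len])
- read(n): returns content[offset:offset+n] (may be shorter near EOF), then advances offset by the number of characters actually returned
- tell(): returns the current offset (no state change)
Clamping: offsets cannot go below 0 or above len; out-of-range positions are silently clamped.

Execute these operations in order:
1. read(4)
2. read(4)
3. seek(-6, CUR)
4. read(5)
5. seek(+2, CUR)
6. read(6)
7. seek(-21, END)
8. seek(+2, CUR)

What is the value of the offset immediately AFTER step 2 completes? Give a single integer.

After 1 (read(4)): returned 'E63U', offset=4
After 2 (read(4)): returned 'TLLA', offset=8

Answer: 8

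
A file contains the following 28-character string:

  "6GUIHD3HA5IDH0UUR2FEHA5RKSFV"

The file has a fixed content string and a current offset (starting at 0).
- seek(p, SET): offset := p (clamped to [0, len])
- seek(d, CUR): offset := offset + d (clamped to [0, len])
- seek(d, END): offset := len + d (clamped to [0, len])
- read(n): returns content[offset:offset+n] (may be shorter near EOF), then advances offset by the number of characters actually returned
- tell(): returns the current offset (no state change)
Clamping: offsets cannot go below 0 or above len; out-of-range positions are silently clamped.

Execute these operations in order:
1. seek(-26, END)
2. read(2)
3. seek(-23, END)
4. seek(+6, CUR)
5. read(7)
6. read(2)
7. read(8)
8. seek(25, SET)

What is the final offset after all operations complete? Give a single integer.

After 1 (seek(-26, END)): offset=2
After 2 (read(2)): returned 'UI', offset=4
After 3 (seek(-23, END)): offset=5
After 4 (seek(+6, CUR)): offset=11
After 5 (read(7)): returned 'DH0UUR2', offset=18
After 6 (read(2)): returned 'FE', offset=20
After 7 (read(8)): returned 'HA5RKSFV', offset=28
After 8 (seek(25, SET)): offset=25

Answer: 25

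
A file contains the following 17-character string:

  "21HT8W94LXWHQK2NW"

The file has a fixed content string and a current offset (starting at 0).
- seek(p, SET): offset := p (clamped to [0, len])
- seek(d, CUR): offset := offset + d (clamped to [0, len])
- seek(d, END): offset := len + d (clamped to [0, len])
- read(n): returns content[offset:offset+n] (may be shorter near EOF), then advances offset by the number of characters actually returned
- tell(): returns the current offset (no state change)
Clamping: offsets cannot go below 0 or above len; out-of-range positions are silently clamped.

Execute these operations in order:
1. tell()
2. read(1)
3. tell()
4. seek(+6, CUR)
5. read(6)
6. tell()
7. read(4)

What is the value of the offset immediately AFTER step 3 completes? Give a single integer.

After 1 (tell()): offset=0
After 2 (read(1)): returned '2', offset=1
After 3 (tell()): offset=1

Answer: 1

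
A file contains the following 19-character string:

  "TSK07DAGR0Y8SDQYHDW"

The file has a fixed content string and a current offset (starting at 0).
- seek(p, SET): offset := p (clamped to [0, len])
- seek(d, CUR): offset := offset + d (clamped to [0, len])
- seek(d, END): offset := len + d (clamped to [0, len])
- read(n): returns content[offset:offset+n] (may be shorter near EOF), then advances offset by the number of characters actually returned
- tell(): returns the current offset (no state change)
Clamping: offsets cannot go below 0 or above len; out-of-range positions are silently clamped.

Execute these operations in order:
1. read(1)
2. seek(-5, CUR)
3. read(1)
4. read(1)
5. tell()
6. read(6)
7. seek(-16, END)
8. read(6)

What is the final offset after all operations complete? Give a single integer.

After 1 (read(1)): returned 'T', offset=1
After 2 (seek(-5, CUR)): offset=0
After 3 (read(1)): returned 'T', offset=1
After 4 (read(1)): returned 'S', offset=2
After 5 (tell()): offset=2
After 6 (read(6)): returned 'K07DAG', offset=8
After 7 (seek(-16, END)): offset=3
After 8 (read(6)): returned '07DAGR', offset=9

Answer: 9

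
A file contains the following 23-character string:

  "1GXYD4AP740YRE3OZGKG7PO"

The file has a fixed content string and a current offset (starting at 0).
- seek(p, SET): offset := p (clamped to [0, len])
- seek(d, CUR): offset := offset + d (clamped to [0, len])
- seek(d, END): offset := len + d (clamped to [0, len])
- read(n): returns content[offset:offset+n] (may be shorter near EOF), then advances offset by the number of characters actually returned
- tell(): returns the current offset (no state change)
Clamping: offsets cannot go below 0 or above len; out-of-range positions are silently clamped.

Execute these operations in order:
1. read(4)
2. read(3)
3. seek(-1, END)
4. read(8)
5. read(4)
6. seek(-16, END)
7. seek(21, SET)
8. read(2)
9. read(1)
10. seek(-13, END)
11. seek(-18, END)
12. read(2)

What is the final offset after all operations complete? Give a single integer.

Answer: 7

Derivation:
After 1 (read(4)): returned '1GXY', offset=4
After 2 (read(3)): returned 'D4A', offset=7
After 3 (seek(-1, END)): offset=22
After 4 (read(8)): returned 'O', offset=23
After 5 (read(4)): returned '', offset=23
After 6 (seek(-16, END)): offset=7
After 7 (seek(21, SET)): offset=21
After 8 (read(2)): returned 'PO', offset=23
After 9 (read(1)): returned '', offset=23
After 10 (seek(-13, END)): offset=10
After 11 (seek(-18, END)): offset=5
After 12 (read(2)): returned '4A', offset=7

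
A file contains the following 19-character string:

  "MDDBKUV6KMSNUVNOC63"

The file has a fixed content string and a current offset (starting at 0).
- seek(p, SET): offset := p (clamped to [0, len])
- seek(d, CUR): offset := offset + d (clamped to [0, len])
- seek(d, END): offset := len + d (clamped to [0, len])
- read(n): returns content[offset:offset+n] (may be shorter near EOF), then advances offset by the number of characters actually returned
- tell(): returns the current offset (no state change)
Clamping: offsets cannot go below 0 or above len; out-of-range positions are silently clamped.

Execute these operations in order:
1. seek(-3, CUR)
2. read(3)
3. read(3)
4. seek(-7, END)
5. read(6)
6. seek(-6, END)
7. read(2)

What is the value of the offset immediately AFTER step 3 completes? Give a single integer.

After 1 (seek(-3, CUR)): offset=0
After 2 (read(3)): returned 'MDD', offset=3
After 3 (read(3)): returned 'BKU', offset=6

Answer: 6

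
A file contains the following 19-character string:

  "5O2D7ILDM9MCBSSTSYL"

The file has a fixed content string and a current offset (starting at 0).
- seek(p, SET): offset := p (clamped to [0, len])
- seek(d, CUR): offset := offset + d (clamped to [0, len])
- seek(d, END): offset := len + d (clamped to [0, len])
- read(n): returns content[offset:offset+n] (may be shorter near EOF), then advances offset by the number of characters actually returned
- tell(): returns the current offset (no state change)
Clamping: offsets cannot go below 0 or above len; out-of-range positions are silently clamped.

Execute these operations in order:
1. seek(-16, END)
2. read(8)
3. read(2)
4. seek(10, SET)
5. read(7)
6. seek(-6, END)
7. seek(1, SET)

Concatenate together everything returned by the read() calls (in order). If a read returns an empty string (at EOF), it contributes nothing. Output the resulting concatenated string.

After 1 (seek(-16, END)): offset=3
After 2 (read(8)): returned 'D7ILDM9M', offset=11
After 3 (read(2)): returned 'CB', offset=13
After 4 (seek(10, SET)): offset=10
After 5 (read(7)): returned 'MCBSSTS', offset=17
After 6 (seek(-6, END)): offset=13
After 7 (seek(1, SET)): offset=1

Answer: D7ILDM9MCBMCBSSTS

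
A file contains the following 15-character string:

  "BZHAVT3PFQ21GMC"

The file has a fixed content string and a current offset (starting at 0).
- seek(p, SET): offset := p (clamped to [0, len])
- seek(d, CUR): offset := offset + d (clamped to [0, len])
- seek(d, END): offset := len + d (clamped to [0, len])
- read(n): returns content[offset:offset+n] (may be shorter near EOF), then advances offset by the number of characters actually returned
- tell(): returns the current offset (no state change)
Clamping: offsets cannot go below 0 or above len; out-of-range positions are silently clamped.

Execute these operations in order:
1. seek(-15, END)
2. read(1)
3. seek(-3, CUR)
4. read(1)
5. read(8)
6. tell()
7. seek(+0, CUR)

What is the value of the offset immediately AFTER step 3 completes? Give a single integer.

Answer: 0

Derivation:
After 1 (seek(-15, END)): offset=0
After 2 (read(1)): returned 'B', offset=1
After 3 (seek(-3, CUR)): offset=0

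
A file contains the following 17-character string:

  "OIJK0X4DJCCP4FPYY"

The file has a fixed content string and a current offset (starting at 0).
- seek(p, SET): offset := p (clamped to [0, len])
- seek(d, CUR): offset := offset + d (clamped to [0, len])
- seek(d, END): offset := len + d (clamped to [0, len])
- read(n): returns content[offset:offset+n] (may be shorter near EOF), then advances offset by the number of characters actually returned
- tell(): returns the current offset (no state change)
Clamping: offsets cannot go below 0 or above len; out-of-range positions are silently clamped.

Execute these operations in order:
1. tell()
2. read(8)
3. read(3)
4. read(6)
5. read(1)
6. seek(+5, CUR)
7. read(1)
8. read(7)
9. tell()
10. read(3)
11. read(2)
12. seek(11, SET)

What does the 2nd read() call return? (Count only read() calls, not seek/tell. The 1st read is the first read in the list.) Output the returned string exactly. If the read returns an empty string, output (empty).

Answer: JCC

Derivation:
After 1 (tell()): offset=0
After 2 (read(8)): returned 'OIJK0X4D', offset=8
After 3 (read(3)): returned 'JCC', offset=11
After 4 (read(6)): returned 'P4FPYY', offset=17
After 5 (read(1)): returned '', offset=17
After 6 (seek(+5, CUR)): offset=17
After 7 (read(1)): returned '', offset=17
After 8 (read(7)): returned '', offset=17
After 9 (tell()): offset=17
After 10 (read(3)): returned '', offset=17
After 11 (read(2)): returned '', offset=17
After 12 (seek(11, SET)): offset=11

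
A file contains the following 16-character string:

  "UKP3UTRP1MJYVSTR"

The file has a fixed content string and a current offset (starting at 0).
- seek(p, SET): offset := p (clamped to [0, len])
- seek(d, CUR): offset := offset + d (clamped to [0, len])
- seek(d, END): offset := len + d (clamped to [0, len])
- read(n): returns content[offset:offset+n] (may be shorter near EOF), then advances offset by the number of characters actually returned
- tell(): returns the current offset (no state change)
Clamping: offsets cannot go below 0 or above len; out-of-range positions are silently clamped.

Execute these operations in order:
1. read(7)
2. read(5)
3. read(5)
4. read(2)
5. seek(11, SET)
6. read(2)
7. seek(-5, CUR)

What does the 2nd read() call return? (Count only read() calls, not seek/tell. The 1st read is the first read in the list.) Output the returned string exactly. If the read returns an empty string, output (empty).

After 1 (read(7)): returned 'UKP3UTR', offset=7
After 2 (read(5)): returned 'P1MJY', offset=12
After 3 (read(5)): returned 'VSTR', offset=16
After 4 (read(2)): returned '', offset=16
After 5 (seek(11, SET)): offset=11
After 6 (read(2)): returned 'YV', offset=13
After 7 (seek(-5, CUR)): offset=8

Answer: P1MJY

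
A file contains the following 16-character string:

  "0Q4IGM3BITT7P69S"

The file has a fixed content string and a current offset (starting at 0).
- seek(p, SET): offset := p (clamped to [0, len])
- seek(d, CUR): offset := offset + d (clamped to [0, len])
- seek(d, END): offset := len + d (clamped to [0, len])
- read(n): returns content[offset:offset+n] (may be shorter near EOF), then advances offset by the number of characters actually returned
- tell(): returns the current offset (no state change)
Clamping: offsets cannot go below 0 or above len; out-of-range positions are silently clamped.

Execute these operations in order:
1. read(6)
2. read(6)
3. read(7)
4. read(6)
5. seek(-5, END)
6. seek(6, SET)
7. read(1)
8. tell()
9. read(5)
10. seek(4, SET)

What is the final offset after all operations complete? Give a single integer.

After 1 (read(6)): returned '0Q4IGM', offset=6
After 2 (read(6)): returned '3BITT7', offset=12
After 3 (read(7)): returned 'P69S', offset=16
After 4 (read(6)): returned '', offset=16
After 5 (seek(-5, END)): offset=11
After 6 (seek(6, SET)): offset=6
After 7 (read(1)): returned '3', offset=7
After 8 (tell()): offset=7
After 9 (read(5)): returned 'BITT7', offset=12
After 10 (seek(4, SET)): offset=4

Answer: 4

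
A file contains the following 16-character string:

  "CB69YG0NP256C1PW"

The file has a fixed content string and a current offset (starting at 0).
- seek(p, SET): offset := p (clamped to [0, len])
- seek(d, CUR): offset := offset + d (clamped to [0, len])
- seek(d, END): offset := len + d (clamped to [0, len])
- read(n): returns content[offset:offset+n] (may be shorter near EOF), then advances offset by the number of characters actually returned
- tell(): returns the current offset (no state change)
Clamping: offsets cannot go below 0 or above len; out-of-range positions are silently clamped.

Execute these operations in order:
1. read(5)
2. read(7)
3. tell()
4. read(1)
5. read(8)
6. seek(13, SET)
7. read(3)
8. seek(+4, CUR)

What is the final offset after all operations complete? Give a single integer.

Answer: 16

Derivation:
After 1 (read(5)): returned 'CB69Y', offset=5
After 2 (read(7)): returned 'G0NP256', offset=12
After 3 (tell()): offset=12
After 4 (read(1)): returned 'C', offset=13
After 5 (read(8)): returned '1PW', offset=16
After 6 (seek(13, SET)): offset=13
After 7 (read(3)): returned '1PW', offset=16
After 8 (seek(+4, CUR)): offset=16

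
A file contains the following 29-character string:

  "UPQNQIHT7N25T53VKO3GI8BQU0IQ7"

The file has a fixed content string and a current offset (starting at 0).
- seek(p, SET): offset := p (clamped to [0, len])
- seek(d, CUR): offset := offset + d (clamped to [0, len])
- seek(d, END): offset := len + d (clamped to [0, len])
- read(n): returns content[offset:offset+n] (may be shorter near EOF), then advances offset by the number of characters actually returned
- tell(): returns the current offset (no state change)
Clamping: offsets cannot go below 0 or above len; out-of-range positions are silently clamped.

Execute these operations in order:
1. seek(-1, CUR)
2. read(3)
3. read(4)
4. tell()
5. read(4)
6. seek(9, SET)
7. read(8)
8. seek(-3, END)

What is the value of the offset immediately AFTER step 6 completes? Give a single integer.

After 1 (seek(-1, CUR)): offset=0
After 2 (read(3)): returned 'UPQ', offset=3
After 3 (read(4)): returned 'NQIH', offset=7
After 4 (tell()): offset=7
After 5 (read(4)): returned 'T7N2', offset=11
After 6 (seek(9, SET)): offset=9

Answer: 9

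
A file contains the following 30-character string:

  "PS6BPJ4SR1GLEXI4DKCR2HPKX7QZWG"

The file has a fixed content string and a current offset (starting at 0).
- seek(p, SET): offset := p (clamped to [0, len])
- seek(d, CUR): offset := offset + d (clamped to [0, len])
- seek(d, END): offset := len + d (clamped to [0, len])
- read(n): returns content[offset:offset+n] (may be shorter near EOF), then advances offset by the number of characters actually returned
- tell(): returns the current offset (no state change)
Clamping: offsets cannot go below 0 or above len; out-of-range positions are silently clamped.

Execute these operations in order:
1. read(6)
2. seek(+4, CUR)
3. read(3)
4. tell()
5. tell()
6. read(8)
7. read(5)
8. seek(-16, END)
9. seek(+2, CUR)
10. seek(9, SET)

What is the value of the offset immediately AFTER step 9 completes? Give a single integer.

Answer: 16

Derivation:
After 1 (read(6)): returned 'PS6BPJ', offset=6
After 2 (seek(+4, CUR)): offset=10
After 3 (read(3)): returned 'GLE', offset=13
After 4 (tell()): offset=13
After 5 (tell()): offset=13
After 6 (read(8)): returned 'XI4DKCR2', offset=21
After 7 (read(5)): returned 'HPKX7', offset=26
After 8 (seek(-16, END)): offset=14
After 9 (seek(+2, CUR)): offset=16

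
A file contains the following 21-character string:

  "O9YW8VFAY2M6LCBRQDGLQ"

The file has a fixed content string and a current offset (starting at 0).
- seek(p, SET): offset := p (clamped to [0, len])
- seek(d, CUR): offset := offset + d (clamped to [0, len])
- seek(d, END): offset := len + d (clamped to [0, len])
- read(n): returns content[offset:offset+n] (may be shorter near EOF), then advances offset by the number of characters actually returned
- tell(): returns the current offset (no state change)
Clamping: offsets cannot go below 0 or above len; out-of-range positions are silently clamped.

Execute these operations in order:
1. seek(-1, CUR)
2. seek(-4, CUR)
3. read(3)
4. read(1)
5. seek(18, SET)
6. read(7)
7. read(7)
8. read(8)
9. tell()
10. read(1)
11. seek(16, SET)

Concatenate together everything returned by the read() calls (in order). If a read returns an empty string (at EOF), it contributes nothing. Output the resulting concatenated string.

After 1 (seek(-1, CUR)): offset=0
After 2 (seek(-4, CUR)): offset=0
After 3 (read(3)): returned 'O9Y', offset=3
After 4 (read(1)): returned 'W', offset=4
After 5 (seek(18, SET)): offset=18
After 6 (read(7)): returned 'GLQ', offset=21
After 7 (read(7)): returned '', offset=21
After 8 (read(8)): returned '', offset=21
After 9 (tell()): offset=21
After 10 (read(1)): returned '', offset=21
After 11 (seek(16, SET)): offset=16

Answer: O9YWGLQ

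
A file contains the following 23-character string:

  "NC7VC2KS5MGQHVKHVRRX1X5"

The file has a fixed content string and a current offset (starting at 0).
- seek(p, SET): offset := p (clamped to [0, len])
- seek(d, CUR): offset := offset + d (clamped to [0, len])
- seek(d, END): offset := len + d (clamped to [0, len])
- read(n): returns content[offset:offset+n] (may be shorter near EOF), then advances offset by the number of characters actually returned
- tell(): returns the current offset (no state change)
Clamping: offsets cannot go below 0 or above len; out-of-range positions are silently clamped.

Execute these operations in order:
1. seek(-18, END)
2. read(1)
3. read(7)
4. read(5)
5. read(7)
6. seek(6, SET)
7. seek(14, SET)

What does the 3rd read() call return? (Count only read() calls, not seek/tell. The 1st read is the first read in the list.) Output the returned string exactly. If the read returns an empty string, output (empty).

Answer: VKHVR

Derivation:
After 1 (seek(-18, END)): offset=5
After 2 (read(1)): returned '2', offset=6
After 3 (read(7)): returned 'KS5MGQH', offset=13
After 4 (read(5)): returned 'VKHVR', offset=18
After 5 (read(7)): returned 'RX1X5', offset=23
After 6 (seek(6, SET)): offset=6
After 7 (seek(14, SET)): offset=14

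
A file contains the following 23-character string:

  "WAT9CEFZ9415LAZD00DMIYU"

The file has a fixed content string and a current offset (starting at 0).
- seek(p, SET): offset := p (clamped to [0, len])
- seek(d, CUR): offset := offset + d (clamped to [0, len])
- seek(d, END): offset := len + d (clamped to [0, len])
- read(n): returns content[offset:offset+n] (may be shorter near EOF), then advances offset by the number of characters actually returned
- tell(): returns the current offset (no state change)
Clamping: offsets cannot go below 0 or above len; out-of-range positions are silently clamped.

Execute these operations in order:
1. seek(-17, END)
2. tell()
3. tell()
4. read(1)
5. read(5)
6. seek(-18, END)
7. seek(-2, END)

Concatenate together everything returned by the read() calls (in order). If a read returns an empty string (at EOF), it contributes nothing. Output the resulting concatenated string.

Answer: FZ9415

Derivation:
After 1 (seek(-17, END)): offset=6
After 2 (tell()): offset=6
After 3 (tell()): offset=6
After 4 (read(1)): returned 'F', offset=7
After 5 (read(5)): returned 'Z9415', offset=12
After 6 (seek(-18, END)): offset=5
After 7 (seek(-2, END)): offset=21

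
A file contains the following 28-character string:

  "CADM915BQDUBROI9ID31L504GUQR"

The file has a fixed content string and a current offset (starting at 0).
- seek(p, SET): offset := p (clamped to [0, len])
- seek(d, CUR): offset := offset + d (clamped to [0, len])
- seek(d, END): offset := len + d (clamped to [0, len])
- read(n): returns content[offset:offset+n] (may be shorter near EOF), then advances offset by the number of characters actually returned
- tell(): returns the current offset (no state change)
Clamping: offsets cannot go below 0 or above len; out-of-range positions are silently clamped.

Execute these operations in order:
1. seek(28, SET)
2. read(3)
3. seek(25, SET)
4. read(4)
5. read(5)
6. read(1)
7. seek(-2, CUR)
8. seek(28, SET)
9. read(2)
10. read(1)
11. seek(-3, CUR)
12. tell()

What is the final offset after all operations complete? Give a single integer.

Answer: 25

Derivation:
After 1 (seek(28, SET)): offset=28
After 2 (read(3)): returned '', offset=28
After 3 (seek(25, SET)): offset=25
After 4 (read(4)): returned 'UQR', offset=28
After 5 (read(5)): returned '', offset=28
After 6 (read(1)): returned '', offset=28
After 7 (seek(-2, CUR)): offset=26
After 8 (seek(28, SET)): offset=28
After 9 (read(2)): returned '', offset=28
After 10 (read(1)): returned '', offset=28
After 11 (seek(-3, CUR)): offset=25
After 12 (tell()): offset=25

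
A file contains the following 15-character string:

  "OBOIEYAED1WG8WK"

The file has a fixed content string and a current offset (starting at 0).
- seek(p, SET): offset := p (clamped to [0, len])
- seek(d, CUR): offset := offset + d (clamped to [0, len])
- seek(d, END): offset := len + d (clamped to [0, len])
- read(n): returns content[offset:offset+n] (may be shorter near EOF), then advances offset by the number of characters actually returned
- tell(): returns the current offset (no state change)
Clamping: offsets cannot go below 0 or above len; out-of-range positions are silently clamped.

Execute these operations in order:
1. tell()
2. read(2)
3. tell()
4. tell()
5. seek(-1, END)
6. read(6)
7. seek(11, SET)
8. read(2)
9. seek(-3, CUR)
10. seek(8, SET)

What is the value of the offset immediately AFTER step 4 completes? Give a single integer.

Answer: 2

Derivation:
After 1 (tell()): offset=0
After 2 (read(2)): returned 'OB', offset=2
After 3 (tell()): offset=2
After 4 (tell()): offset=2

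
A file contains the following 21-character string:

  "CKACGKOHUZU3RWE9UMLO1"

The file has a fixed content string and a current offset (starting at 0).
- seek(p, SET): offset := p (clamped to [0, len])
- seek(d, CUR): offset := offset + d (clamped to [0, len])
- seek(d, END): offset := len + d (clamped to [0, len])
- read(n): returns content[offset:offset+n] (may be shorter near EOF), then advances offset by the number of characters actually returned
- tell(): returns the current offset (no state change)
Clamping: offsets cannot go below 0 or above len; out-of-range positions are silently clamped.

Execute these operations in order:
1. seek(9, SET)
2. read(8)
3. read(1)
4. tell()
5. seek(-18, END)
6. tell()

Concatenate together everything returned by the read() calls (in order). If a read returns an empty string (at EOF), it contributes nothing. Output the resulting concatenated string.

Answer: ZU3RWE9UM

Derivation:
After 1 (seek(9, SET)): offset=9
After 2 (read(8)): returned 'ZU3RWE9U', offset=17
After 3 (read(1)): returned 'M', offset=18
After 4 (tell()): offset=18
After 5 (seek(-18, END)): offset=3
After 6 (tell()): offset=3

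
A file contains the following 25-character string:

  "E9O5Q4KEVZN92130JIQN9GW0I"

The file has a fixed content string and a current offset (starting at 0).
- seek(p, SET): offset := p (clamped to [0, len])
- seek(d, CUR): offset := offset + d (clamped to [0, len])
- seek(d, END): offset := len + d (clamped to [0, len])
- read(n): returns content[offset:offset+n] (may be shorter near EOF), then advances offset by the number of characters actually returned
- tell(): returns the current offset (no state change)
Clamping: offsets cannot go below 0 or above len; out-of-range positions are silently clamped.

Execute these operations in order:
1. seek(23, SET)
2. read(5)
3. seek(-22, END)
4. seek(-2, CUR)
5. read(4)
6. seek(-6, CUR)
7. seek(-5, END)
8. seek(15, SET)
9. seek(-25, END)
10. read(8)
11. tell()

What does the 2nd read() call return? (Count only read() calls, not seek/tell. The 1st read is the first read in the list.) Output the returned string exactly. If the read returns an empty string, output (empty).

After 1 (seek(23, SET)): offset=23
After 2 (read(5)): returned '0I', offset=25
After 3 (seek(-22, END)): offset=3
After 4 (seek(-2, CUR)): offset=1
After 5 (read(4)): returned '9O5Q', offset=5
After 6 (seek(-6, CUR)): offset=0
After 7 (seek(-5, END)): offset=20
After 8 (seek(15, SET)): offset=15
After 9 (seek(-25, END)): offset=0
After 10 (read(8)): returned 'E9O5Q4KE', offset=8
After 11 (tell()): offset=8

Answer: 9O5Q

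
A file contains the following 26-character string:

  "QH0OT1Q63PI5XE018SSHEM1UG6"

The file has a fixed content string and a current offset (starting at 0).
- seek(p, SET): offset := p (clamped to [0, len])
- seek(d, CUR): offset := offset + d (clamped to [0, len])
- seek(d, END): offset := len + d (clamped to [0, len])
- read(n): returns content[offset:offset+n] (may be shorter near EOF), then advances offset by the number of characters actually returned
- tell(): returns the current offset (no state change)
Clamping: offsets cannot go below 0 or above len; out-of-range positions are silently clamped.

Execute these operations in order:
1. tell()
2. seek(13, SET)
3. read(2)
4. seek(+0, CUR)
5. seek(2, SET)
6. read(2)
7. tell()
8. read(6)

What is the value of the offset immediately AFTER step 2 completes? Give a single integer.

After 1 (tell()): offset=0
After 2 (seek(13, SET)): offset=13

Answer: 13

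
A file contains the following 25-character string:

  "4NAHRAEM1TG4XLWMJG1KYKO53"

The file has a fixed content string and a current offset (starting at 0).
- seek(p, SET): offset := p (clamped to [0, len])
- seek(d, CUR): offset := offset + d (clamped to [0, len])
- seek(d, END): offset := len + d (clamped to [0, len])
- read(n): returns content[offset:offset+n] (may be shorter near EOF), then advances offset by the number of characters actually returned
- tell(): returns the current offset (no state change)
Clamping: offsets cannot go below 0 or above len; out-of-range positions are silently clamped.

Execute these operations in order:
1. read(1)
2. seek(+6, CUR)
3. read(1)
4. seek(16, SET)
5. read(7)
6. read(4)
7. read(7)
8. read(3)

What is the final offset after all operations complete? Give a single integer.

Answer: 25

Derivation:
After 1 (read(1)): returned '4', offset=1
After 2 (seek(+6, CUR)): offset=7
After 3 (read(1)): returned 'M', offset=8
After 4 (seek(16, SET)): offset=16
After 5 (read(7)): returned 'JG1KYKO', offset=23
After 6 (read(4)): returned '53', offset=25
After 7 (read(7)): returned '', offset=25
After 8 (read(3)): returned '', offset=25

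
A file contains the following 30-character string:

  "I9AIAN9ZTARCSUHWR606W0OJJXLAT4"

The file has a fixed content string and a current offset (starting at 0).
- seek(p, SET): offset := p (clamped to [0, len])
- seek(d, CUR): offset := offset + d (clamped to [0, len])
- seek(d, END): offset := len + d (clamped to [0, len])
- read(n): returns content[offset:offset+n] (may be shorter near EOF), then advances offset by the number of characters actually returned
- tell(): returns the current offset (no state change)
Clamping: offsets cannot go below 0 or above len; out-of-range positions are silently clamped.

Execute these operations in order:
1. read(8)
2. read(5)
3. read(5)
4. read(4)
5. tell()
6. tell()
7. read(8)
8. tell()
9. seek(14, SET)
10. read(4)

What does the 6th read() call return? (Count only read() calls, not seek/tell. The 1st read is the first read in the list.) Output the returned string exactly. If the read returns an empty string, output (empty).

After 1 (read(8)): returned 'I9AIAN9Z', offset=8
After 2 (read(5)): returned 'TARCS', offset=13
After 3 (read(5)): returned 'UHWR6', offset=18
After 4 (read(4)): returned '06W0', offset=22
After 5 (tell()): offset=22
After 6 (tell()): offset=22
After 7 (read(8)): returned 'OJJXLAT4', offset=30
After 8 (tell()): offset=30
After 9 (seek(14, SET)): offset=14
After 10 (read(4)): returned 'HWR6', offset=18

Answer: HWR6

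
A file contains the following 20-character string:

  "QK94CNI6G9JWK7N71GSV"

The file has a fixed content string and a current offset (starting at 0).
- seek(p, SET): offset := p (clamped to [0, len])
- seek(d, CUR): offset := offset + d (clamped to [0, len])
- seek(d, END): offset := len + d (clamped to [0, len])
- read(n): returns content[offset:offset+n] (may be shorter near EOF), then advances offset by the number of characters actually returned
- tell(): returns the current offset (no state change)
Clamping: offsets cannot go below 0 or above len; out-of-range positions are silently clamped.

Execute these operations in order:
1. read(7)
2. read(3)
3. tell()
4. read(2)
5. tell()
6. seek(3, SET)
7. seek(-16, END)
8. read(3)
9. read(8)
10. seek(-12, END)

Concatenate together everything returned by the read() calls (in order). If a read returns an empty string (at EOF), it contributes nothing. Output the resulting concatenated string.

Answer: QK94CNI6G9JWCNI6G9JWK7N

Derivation:
After 1 (read(7)): returned 'QK94CNI', offset=7
After 2 (read(3)): returned '6G9', offset=10
After 3 (tell()): offset=10
After 4 (read(2)): returned 'JW', offset=12
After 5 (tell()): offset=12
After 6 (seek(3, SET)): offset=3
After 7 (seek(-16, END)): offset=4
After 8 (read(3)): returned 'CNI', offset=7
After 9 (read(8)): returned '6G9JWK7N', offset=15
After 10 (seek(-12, END)): offset=8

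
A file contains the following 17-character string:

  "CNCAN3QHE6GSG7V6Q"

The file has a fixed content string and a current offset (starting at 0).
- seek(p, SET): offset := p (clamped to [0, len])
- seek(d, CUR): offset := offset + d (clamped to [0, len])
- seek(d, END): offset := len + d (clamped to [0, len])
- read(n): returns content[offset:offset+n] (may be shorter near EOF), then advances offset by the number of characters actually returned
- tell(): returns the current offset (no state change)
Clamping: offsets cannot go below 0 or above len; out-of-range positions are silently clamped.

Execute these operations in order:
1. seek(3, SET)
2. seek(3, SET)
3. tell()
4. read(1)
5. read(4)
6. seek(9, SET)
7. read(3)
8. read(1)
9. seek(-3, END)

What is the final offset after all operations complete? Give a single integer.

After 1 (seek(3, SET)): offset=3
After 2 (seek(3, SET)): offset=3
After 3 (tell()): offset=3
After 4 (read(1)): returned 'A', offset=4
After 5 (read(4)): returned 'N3QH', offset=8
After 6 (seek(9, SET)): offset=9
After 7 (read(3)): returned '6GS', offset=12
After 8 (read(1)): returned 'G', offset=13
After 9 (seek(-3, END)): offset=14

Answer: 14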